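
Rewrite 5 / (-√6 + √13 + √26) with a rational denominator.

Group as (√13 + √26) - √6; multiply by (√13 + √26) + √6, then rationalise the remaining surd.

(-165*√6 - 35*√26 + 95*√13 + 260*√3)/263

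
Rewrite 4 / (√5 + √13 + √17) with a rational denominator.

Group as (√5 + √13) + √17; multiply by (√5 + √13) - √17, then rationalise the remaining surd.

(-8*√1105 + 4*√17 + 36*√13 + 100*√5)/259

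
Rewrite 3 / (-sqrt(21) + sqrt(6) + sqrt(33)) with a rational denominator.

(-3*sqrt(21) - sqrt(33) + 8*sqrt(6) + sqrt(462))/26

Group as (sqrt(6) + sqrt(33)) - sqrt(21); multiply by (sqrt(6) + sqrt(33)) + sqrt(21), then rationalise the remaining surd.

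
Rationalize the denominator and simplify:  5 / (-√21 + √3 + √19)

Group as (√3 + √19) - √21; multiply by (√3 + √19) + √21, then rationalise the remaining surd.

(-5*√21 + 25*√19 + 185*√3 + 30*√133)/227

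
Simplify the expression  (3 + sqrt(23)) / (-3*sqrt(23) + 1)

(-36 - 5*sqrt(23))/103

Multiply numerator and denominator by 1 + 3*sqrt(23).
Denominator becomes -206; numerator becomes 10*sqrt(23) + 72.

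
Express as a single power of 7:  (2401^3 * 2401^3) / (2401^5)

7^4

2401^3 = 7^12; 2401^3 = 7^12; 2401^5 = 7^20
Combine exponents: 7^4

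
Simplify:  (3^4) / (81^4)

3^(-12)

3^4 = 3^4; 81^4 = 3^16
Combine exponents: 3^(-12)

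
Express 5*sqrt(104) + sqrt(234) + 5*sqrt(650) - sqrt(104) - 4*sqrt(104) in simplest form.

28*sqrt(26)

5*sqrt(104) = 10*sqrt(26); sqrt(234) = 3*sqrt(26); 5*sqrt(650) = 25*sqrt(26); sqrt(104) = 2*sqrt(26); 4*sqrt(104) = 8*sqrt(26)
Combine: (10 + 3 + 25 - 2 - 8)·sqrt(26) = 28*sqrt(26)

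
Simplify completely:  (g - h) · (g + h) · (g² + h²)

g⁴ - h⁴

Pair the conjugate factors: (g+h)(g-h) = g² - h², then repeat with the next factor.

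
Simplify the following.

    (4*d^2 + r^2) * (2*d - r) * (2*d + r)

16*d^4 - r^4

Telescope via difference of squares: ((2*d)+r)((2*d)-r) = 4*d^2 - r^2, then repeat with the next factor.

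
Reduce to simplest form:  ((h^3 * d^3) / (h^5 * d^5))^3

Inside the bracket: (h^-2) * (d^-2)
Raise to the power 3: (h^-6) * (d^-6)

1/(d^6*h^6)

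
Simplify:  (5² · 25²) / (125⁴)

5² = 5^2; 25² = 5^4; 125⁴ = 5^12
Combine exponents: 5^(-6)

5^(-6)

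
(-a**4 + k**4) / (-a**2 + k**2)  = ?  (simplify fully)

a**2 + k**2

Difference of fourth powers: factor out (-a**2 + k**2).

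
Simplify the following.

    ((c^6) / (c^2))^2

Inside the bracket: c^4
Raise to the power 2: c^8

c^8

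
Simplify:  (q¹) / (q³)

Quotient: (q^-2)

q^(-2)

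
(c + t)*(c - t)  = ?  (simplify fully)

c^2 - t^2

(c)^2 - (t)^2 = c^2 - t^2.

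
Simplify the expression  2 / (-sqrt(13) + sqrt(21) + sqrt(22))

Group as (sqrt(21) + sqrt(22)) - sqrt(13); multiply by (sqrt(21) + sqrt(22)) + sqrt(13), then rationalise the remaining surd.

(-15*sqrt(13) + 6*sqrt(22) + 7*sqrt(21) + sqrt(6006))/237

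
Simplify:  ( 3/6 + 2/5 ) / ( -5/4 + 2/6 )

Numerator: 3/6 + 2/5 = 9/10
Denominator: -5/4 + 2/6 = -11/12
Divide: (9/10) · (-12/11) = -54/55

-54/55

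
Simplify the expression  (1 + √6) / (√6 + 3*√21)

Multiply numerator and denominator by -3*√21 + √6.
Denominator becomes -183; numerator becomes -9*√14 - 3*√21 + √6 + 6.

(-6 - √6 + 3*√21 + 9*√14)/183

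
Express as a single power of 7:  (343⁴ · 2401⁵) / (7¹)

7^31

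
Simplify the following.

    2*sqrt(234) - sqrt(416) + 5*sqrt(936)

2*sqrt(234) = 6*sqrt(26); sqrt(416) = 4*sqrt(26); 5*sqrt(936) = 30*sqrt(26)
Combine: (6 - 4 + 30)·sqrt(26) = 32*sqrt(26)

32*sqrt(26)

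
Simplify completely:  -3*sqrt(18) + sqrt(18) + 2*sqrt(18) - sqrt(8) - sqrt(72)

-8*sqrt(2)

3*sqrt(18) = 9*sqrt(2); sqrt(18) = 3*sqrt(2); 2*sqrt(18) = 6*sqrt(2); sqrt(8) = 2*sqrt(2); sqrt(72) = 6*sqrt(2)
Combine: (-9 + 3 + 6 - 2 - 6)·sqrt(2) = -8*sqrt(2)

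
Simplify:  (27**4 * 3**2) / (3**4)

3**10

27**4 = 3**12; 3**2 = 3**2; 3**4 = 3**4
Combine exponents: 3**10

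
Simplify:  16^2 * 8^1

16^2 = 2^8; 8^1 = 2^3
Combine exponents: 2^11

2^11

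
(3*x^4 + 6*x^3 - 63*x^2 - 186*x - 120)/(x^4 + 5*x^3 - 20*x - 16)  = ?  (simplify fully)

Factor: 3*x^4 + 6*x^3 - 63*x^2 - 186*x - 120 = 3*(x + 4)*(x + 1)*(x + 2)*(x - 5);  x^4 + 5*x^3 - 20*x - 16 = (x + 2)*(x - 2)*(x + 4)*(x + 1)
Cancel the common factors (x + 4), (x + 1), (x + 2).

(3*x - 15)/(x - 2)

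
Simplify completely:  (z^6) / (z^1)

z^5

Quotient: z^5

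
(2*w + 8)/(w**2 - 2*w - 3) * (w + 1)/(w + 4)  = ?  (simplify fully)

2/(w - 3)

Factor: 2*w + 8 = 2*(w + 4);  w**2 - 2*w - 3 = (w - 3)*(w + 1)
Cancel the common factors (w + 1), (w + 4).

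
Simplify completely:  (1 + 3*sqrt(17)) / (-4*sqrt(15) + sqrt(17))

(-12*sqrt(255) - 51 - 4*sqrt(15) - sqrt(17))/223

Multiply numerator and denominator by sqrt(17) + 4*sqrt(15).
Denominator becomes -223; numerator becomes sqrt(17) + 4*sqrt(15) + 51 + 12*sqrt(255).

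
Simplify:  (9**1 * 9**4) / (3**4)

3**6

9**1 = 3**2; 9**4 = 3**8; 3**4 = 3**4
Combine exponents: 3**6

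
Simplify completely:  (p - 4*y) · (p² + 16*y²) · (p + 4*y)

Telescope via difference of squares: (p+(4*y))(p-(4*y)) = p² - 16*y², then repeat with the next factor.

p⁴ - 256*y⁴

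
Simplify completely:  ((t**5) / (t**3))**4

Inside the bracket: t**2
Raise to the power 4: t**8

t**8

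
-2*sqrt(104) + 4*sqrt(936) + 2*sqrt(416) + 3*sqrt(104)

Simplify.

34*sqrt(26)

2*sqrt(104) = 4*sqrt(26); 4*sqrt(936) = 24*sqrt(26); 2*sqrt(416) = 8*sqrt(26); 3*sqrt(104) = 6*sqrt(26)
Combine: (-4 + 24 + 8 + 6)·sqrt(26) = 34*sqrt(26)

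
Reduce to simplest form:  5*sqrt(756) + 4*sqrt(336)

5*sqrt(756) = 30*sqrt(21); 4*sqrt(336) = 16*sqrt(21)
Combine: (30 + 16)·sqrt(21) = 46*sqrt(21)

46*sqrt(21)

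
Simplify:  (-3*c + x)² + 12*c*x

(3*c + x)²

Expand the square and combine the 12*c*x term.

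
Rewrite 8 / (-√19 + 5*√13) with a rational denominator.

(4*√19 + 20*√13)/153

Multiply numerator and denominator by √19 + 5*√13.
Denominator becomes 306; numerator becomes 8*√19 + 40*√13.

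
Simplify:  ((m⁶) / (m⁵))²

Inside the bracket: m¹
Raise to the power 2: m²

m²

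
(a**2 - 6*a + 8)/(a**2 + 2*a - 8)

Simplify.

Factor: a**2 - 6*a + 8 = (a - 2)*(a - 4);  a**2 + 2*a - 8 = (a + 4)*(a - 2)
Cancel the common factor (a - 2).

(a - 4)/(a + 4)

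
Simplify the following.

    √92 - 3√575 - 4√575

-33*√23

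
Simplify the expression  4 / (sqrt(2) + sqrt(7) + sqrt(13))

(-sqrt(182) - 2*sqrt(13) + 4*sqrt(7) + 9*sqrt(2))/5

Group as (sqrt(2) + sqrt(13)) + sqrt(7); multiply by (sqrt(2) + sqrt(13)) - sqrt(7), then rationalise the remaining surd.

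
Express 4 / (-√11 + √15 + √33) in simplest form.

Group as (√15 + √33) - √11; multiply by (√15 + √33) + √11, then rationalise the remaining surd.

(-148*√11 - 28*√33 + 116*√15 + 264*√5)/611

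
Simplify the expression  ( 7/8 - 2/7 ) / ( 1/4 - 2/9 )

297/14

Numerator: 7/8 - 2/7 = 33/56
Denominator: 1/4 - 2/9 = 1/36
Divide: (33/56) · (36) = 297/14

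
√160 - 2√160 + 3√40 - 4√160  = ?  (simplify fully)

√160 = 4*√10; 2√160 = 8*√10; 3√40 = 6*√10; 4√160 = 16*√10
Combine: (4 - 8 + 6 - 16)·√10 = -14*√10

-14*√10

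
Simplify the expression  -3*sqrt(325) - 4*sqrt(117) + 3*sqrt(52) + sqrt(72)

3*sqrt(325) = 15*sqrt(13); 4*sqrt(117) = 12*sqrt(13); 3*sqrt(52) = 6*sqrt(13); sqrt(72) = 6*sqrt(2)

-21*sqrt(13) + 6*sqrt(2)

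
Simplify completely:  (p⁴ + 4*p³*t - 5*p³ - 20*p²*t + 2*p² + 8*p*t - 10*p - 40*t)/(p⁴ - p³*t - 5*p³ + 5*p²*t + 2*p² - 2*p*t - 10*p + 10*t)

(p + 4*t)/(p - t)

Factor: p⁴ + 4*p³*t - 5*p³ - 20*p²*t + 2*p² + 8*p*t - 10*p - 40*t = (p² + 2)·(p - 5)·(p + 4*t);  p⁴ - p³*t - 5*p³ + 5*p²*t + 2*p² - 2*p*t - 10*p + 10*t = (p - t)·(p² + 2)·(p - 5)
Cancel the common factors (p² + 2), (p - 5).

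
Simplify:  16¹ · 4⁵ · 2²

2^16

16¹ = 2^4; 4⁵ = 2^10; 2² = 2^2
Combine exponents: 2^16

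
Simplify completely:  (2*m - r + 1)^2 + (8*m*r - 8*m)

(2*m + r - 1)^2

After expansion: 4*m^2 + 4*m*r - 4*m + r^2 - 2*r + 1 — a perfect-square trinomial.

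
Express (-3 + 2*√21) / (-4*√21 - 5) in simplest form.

Multiply numerator and denominator by -5 + 4*√21.
Denominator becomes -311; numerator becomes -22*√21 + 183.

(-183 + 22*√21)/311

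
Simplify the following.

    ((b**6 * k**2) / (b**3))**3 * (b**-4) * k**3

b**5*k**9

Inside the bracket: b**3 * k**2
Raise to the power 3: b**9 * k**6
Multiply by (b**-4) * k**3: add exponents.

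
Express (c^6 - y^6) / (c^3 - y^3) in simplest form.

Factor c^6 - y^6 and cancel (c^3 - y^3).

c^3 + y^3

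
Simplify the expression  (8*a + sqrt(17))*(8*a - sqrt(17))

Difference of squares with P = 8*a, Q = sqrt(17).

64*a**2 - 17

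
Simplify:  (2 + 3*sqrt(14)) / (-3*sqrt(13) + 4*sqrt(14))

(6*sqrt(13) + 8*sqrt(14) + 9*sqrt(182) + 168)/107

Multiply numerator and denominator by 3*sqrt(13) + 4*sqrt(14).
Denominator becomes 107; numerator becomes 6*sqrt(13) + 8*sqrt(14) + 9*sqrt(182) + 168.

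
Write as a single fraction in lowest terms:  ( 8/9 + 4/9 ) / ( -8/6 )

-1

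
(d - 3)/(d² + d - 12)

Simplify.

Factor: d² + d - 12 = (d - 3)·(d + 4)
Cancel the common factor (d - 3).

1/(d + 4)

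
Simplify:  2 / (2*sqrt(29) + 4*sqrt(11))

(-sqrt(29) + 2*sqrt(11))/15

Multiply numerator and denominator by -2*sqrt(29) + 4*sqrt(11).
Denominator becomes 60; numerator becomes -4*sqrt(29) + 8*sqrt(11).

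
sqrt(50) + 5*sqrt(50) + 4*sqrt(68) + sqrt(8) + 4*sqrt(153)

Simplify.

32*sqrt(2) + 20*sqrt(17)

sqrt(50) = 5*sqrt(2); 5*sqrt(50) = 25*sqrt(2); 4*sqrt(68) = 8*sqrt(17); sqrt(8) = 2*sqrt(2); 4*sqrt(153) = 12*sqrt(17)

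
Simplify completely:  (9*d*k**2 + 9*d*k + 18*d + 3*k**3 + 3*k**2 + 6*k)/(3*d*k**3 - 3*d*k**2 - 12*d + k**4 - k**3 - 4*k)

3/(k - 2)

Factor: 9*d*k**2 + 9*d*k + 18*d + 3*k**3 + 3*k**2 + 6*k = 3*(3*d + k)*(k**2 + k + 2);  3*d*k**3 - 3*d*k**2 - 12*d + k**4 - k**3 - 4*k = (3*d + k)*(k - 2)*(k**2 + k + 2)
Cancel the common factors (k**2 + k + 2), (3*d + k).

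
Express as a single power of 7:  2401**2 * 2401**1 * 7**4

2401**2 = 7**8; 2401**1 = 7**4; 7**4 = 7**4
Combine exponents: 7**16

7**16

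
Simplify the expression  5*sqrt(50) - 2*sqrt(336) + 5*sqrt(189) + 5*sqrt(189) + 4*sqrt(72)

49*sqrt(2) + 22*sqrt(21)

5*sqrt(50) = 25*sqrt(2); 2*sqrt(336) = 8*sqrt(21); 5*sqrt(189) = 15*sqrt(21); 5*sqrt(189) = 15*sqrt(21); 4*sqrt(72) = 24*sqrt(2)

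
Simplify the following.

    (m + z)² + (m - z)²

Binomially expand both and collect terms in m, z.

2*m² + 2*z²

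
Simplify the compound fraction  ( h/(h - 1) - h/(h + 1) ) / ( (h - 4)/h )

2*h²/(h³ - 4*h² - h + 4)

Numerator: h/(h - 1) - h/(h + 1) = 2*h/(h² - 1)
Denominator: (h - 4)/h = (h - 4)/h
Divide: (2*h/(h² - 1)) · (h/(h - 4)) = 2*h²/(h³ - 4*h² - h + 4)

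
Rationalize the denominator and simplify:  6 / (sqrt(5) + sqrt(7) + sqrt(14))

(-21*sqrt(10) - 3*sqrt(14) + 18*sqrt(7) + 24*sqrt(5))/34

Group as (sqrt(7) + sqrt(14)) + sqrt(5); multiply by (sqrt(7) + sqrt(14)) - sqrt(5), then rationalise the remaining surd.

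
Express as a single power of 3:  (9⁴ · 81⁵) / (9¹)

9⁴ = 3^8; 81⁵ = 3^20; 9¹ = 3^2
Combine exponents: 3^26

3^26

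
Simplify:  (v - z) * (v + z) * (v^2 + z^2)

Pair the conjugate factors: (v+z)(v-z) = v^2 - z^2, then repeat with the next factor.

v^4 - z^4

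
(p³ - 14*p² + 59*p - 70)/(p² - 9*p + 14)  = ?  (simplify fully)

p - 5

Factor: p³ - 14*p² + 59*p - 70 = (p - 7)·(p - 5)·(p - 2);  p² - 9*p + 14 = (p - 7)·(p - 2)
Cancel the common factors (p - 7), (p - 2).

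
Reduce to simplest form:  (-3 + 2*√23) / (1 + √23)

(-5*√23 + 49)/22

Multiply numerator and denominator by -√23 + 1.
Denominator becomes -22; numerator becomes -49 + 5*√23.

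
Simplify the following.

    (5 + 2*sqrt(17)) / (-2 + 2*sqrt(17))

(7*sqrt(17) + 39)/32

Multiply numerator and denominator by -2*sqrt(17) - 2.
Denominator becomes -64; numerator becomes -78 - 14*sqrt(17).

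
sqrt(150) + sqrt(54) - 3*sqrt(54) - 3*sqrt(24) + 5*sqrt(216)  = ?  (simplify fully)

23*sqrt(6)

sqrt(150) = 5*sqrt(6); sqrt(54) = 3*sqrt(6); 3*sqrt(54) = 9*sqrt(6); 3*sqrt(24) = 6*sqrt(6); 5*sqrt(216) = 30*sqrt(6)
Combine: (5 + 3 - 9 - 6 + 30)·sqrt(6) = 23*sqrt(6)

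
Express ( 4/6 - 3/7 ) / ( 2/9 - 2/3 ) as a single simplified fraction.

Numerator: 4/6 - 3/7 = 5/21
Denominator: 2/9 - 2/3 = -4/9
Divide: (5/21) · (-9/4) = -15/28

-15/28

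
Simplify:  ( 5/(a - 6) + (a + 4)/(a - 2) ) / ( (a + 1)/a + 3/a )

Numerator: 5/(a - 6) + (a + 4)/(a - 2) = (a² + 3*a - 34)/(a² - 8*a + 12)
Denominator: (a + 1)/a + 3/a = (a + 4)/a
Divide: ((a² + 3*a - 34)/(a² - 8*a + 12)) · (a/(a + 4)) = (a³ + 3*a² - 34*a)/(a³ - 4*a² - 20*a + 48)

(a³ + 3*a² - 34*a)/(a³ - 4*a² - 20*a + 48)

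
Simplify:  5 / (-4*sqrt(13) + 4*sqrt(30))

Multiply numerator and denominator by 4*sqrt(13) + 4*sqrt(30).
Denominator becomes 272; numerator becomes 20*sqrt(13) + 20*sqrt(30).

(5*sqrt(13) + 5*sqrt(30))/68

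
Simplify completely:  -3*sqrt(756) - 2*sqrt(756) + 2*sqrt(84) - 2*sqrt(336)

3*sqrt(756) = 18*sqrt(21); 2*sqrt(756) = 12*sqrt(21); 2*sqrt(84) = 4*sqrt(21); 2*sqrt(336) = 8*sqrt(21)
Combine: (-18 - 12 + 4 - 8)·sqrt(21) = -34*sqrt(21)

-34*sqrt(21)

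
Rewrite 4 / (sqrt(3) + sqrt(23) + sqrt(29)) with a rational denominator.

Group as (sqrt(3) + sqrt(23)) + sqrt(29); multiply by (sqrt(3) + sqrt(23)) - sqrt(29), then rationalise the remaining surd.

(-8*sqrt(2001) - 12*sqrt(29) + 36*sqrt(23) + 196*sqrt(3))/267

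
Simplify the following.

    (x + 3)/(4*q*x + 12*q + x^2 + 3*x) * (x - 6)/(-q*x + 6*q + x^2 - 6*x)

Factor: 4*q*x + 12*q + x^2 + 3*x = (4*q + x)*(x + 3);  -q*x + 6*q + x^2 - 6*x = (-q + x)*(x - 6)
Cancel the common factors (x - 6), (x + 3).

1/(-4*q^2 + 3*q*x + x^2)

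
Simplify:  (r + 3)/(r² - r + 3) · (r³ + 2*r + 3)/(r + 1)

Factor: r³ + 2*r + 3 = (r + 1)·(r² - r + 3)
Cancel the common factors (r² - r + 3), (r + 1).

r + 3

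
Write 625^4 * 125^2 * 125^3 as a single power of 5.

5^31

625^4 = 5^16; 125^2 = 5^6; 125^3 = 5^9
Combine exponents: 5^31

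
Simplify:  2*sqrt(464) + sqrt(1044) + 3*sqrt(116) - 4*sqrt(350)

2*sqrt(464) = 8*sqrt(29); sqrt(1044) = 6*sqrt(29); 3*sqrt(116) = 6*sqrt(29); 4*sqrt(350) = 20*sqrt(14)

-20*sqrt(14) + 20*sqrt(29)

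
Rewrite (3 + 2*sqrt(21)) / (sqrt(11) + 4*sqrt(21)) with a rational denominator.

Multiply numerator and denominator by -sqrt(11) + 4*sqrt(21).
Denominator becomes 325; numerator becomes -2*sqrt(231) - 3*sqrt(11) + 12*sqrt(21) + 168.

(-2*sqrt(231) - 3*sqrt(11) + 12*sqrt(21) + 168)/325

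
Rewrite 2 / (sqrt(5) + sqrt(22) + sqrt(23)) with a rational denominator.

(-sqrt(2530) + 2*sqrt(23) + 3*sqrt(22) + 20*sqrt(5))/106

Group as (sqrt(5) + sqrt(23)) + sqrt(22); multiply by (sqrt(5) + sqrt(23)) - sqrt(22), then rationalise the remaining surd.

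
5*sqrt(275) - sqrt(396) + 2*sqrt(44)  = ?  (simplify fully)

5*sqrt(275) = 25*sqrt(11); sqrt(396) = 6*sqrt(11); 2*sqrt(44) = 4*sqrt(11)
Combine: (25 - 6 + 4)·sqrt(11) = 23*sqrt(11)

23*sqrt(11)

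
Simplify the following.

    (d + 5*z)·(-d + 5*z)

Difference of squares with P = 5*z, Q = d.

-d² + 25*z²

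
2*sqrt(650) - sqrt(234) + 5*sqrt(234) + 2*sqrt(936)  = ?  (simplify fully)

2*sqrt(650) = 10*sqrt(26); sqrt(234) = 3*sqrt(26); 5*sqrt(234) = 15*sqrt(26); 2*sqrt(936) = 12*sqrt(26)
Combine: (10 - 3 + 15 + 12)·sqrt(26) = 34*sqrt(26)

34*sqrt(26)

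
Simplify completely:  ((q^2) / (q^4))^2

q^(-4)

Inside the bracket: (q^-2)
Raise to the power 2: (q^-4)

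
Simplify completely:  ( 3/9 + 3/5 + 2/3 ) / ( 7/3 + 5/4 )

Numerator: 3/9 + 3/5 + 2/3 = 8/5
Denominator: 7/3 + 5/4 = 43/12
Divide: (8/5) · (12/43) = 96/215

96/215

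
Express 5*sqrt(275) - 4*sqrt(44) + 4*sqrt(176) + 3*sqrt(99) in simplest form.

42*sqrt(11)

5*sqrt(275) = 25*sqrt(11); 4*sqrt(44) = 8*sqrt(11); 4*sqrt(176) = 16*sqrt(11); 3*sqrt(99) = 9*sqrt(11)
Combine: (25 - 8 + 16 + 9)·sqrt(11) = 42*sqrt(11)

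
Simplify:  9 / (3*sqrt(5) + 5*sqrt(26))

Multiply numerator and denominator by -3*sqrt(5) + 5*sqrt(26).
Denominator becomes 605; numerator becomes -27*sqrt(5) + 45*sqrt(26).

(-27*sqrt(5) + 45*sqrt(26))/605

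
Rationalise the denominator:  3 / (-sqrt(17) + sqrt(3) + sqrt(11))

(3*sqrt(17) + 9*sqrt(11) + 25*sqrt(3) + 2*sqrt(561))/41

Group as (sqrt(3) + sqrt(11)) - sqrt(17); multiply by (sqrt(3) + sqrt(11)) + sqrt(17), then rationalise the remaining surd.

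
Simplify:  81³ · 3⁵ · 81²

81³ = 3^12; 3⁵ = 3^5; 81² = 3^8
Combine exponents: 3^25

3^25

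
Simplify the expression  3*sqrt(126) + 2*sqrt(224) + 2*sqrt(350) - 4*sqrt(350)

3*sqrt(126) = 9*sqrt(14); 2*sqrt(224) = 8*sqrt(14); 2*sqrt(350) = 10*sqrt(14); 4*sqrt(350) = 20*sqrt(14)
Combine: (9 + 8 + 10 - 20)·sqrt(14) = 7*sqrt(14)

7*sqrt(14)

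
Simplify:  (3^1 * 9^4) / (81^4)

3^1 = 3^1; 9^4 = 3^8; 81^4 = 3^16
Combine exponents: 3^(-7)

3^(-7)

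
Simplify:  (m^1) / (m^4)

Quotient: (m^-3)

m^(-3)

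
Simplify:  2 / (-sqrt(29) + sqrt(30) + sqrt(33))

Group as (sqrt(30) + sqrt(33)) - sqrt(29); multiply by (sqrt(30) + sqrt(33)) + sqrt(29), then rationalise the remaining surd.

(-17*sqrt(29) + 13*sqrt(33) + 16*sqrt(30) + 3*sqrt(3190))/701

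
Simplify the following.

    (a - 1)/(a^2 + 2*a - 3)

Factor: a^2 + 2*a - 3 = (a - 1)*(a + 3)
Cancel the common factor (a - 1).

1/(a + 3)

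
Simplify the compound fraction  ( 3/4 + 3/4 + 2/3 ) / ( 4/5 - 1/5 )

65/18

Numerator: 3/4 + 3/4 + 2/3 = 13/6
Denominator: 4/5 - 1/5 = 3/5
Divide: (13/6) · (5/3) = 65/18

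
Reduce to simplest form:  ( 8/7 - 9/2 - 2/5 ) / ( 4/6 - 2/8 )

Numerator: 8/7 - 9/2 - 2/5 = -263/70
Denominator: 4/6 - 2/8 = 5/12
Divide: (-263/70) · (12/5) = -1578/175

-1578/175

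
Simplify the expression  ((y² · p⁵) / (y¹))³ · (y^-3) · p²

p^17

Inside the bracket: y¹ · p⁵
Raise to the power 3: y³ · p^15
Multiply by (y^-3) · p²: add exponents.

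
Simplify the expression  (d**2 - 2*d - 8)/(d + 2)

Factor: d**2 - 2*d - 8 = (d + 2)*(d - 4)
Cancel the common factor (d + 2).

d - 4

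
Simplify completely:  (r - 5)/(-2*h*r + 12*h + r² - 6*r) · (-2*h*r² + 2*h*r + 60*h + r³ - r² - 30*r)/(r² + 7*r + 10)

Factor: -2*h*r + 12*h + r² - 6*r = (-2*h + r)·(r - 6);  -2*h*r² + 2*h*r + 60*h + r³ - r² - 30*r = (r + 5)·(-2*h + r)·(r - 6);  r² + 7*r + 10 = (r + 2)·(r + 5)
Cancel the common factors (r + 5), (r - 6), (-2*h + r).

(r - 5)/(r + 2)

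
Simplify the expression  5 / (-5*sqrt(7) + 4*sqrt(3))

Multiply numerator and denominator by 4*sqrt(3) + 5*sqrt(7).
Denominator becomes -127; numerator becomes 20*sqrt(3) + 25*sqrt(7).

(-25*sqrt(7) - 20*sqrt(3))/127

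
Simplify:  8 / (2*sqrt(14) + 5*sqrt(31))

(-16*sqrt(14) + 40*sqrt(31))/719

Multiply numerator and denominator by -5*sqrt(31) + 2*sqrt(14).
Denominator becomes -719; numerator becomes -40*sqrt(31) + 16*sqrt(14).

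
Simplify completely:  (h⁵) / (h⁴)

Quotient: h¹

h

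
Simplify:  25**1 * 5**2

25**1 = 5**2; 5**2 = 5**2
Combine exponents: 5**4

5**4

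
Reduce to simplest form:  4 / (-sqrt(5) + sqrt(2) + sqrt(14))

Group as (sqrt(2) + sqrt(14)) - sqrt(5); multiply by (sqrt(2) + sqrt(14)) + sqrt(5), then rationalise the remaining surd.

(-68*sqrt(2) - 16*sqrt(35) + 44*sqrt(5) + 28*sqrt(14))/9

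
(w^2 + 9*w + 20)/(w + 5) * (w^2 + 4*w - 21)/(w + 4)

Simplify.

w^2 + 4*w - 21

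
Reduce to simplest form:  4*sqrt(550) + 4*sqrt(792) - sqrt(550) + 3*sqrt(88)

4*sqrt(550) = 20*sqrt(22); 4*sqrt(792) = 24*sqrt(22); sqrt(550) = 5*sqrt(22); 3*sqrt(88) = 6*sqrt(22)
Combine: (20 + 24 - 5 + 6)·sqrt(22) = 45*sqrt(22)

45*sqrt(22)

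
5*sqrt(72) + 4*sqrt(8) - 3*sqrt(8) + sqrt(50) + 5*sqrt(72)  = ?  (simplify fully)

5*sqrt(72) = 30*sqrt(2); 4*sqrt(8) = 8*sqrt(2); 3*sqrt(8) = 6*sqrt(2); sqrt(50) = 5*sqrt(2); 5*sqrt(72) = 30*sqrt(2)
Combine: (30 + 8 - 6 + 5 + 30)·sqrt(2) = 67*sqrt(2)

67*sqrt(2)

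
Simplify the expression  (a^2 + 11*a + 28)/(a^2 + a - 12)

Factor: a^2 + 11*a + 28 = (a + 7)*(a + 4);  a^2 + a - 12 = (a - 3)*(a + 4)
Cancel the common factor (a + 4).

(a + 7)/(a - 3)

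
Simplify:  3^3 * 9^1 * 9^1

3^7

3^3 = 3^3; 9^1 = 3^2; 9^1 = 3^2
Combine exponents: 3^7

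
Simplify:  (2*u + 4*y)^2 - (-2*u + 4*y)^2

Only the odd-power cross terms survive.

32*u*y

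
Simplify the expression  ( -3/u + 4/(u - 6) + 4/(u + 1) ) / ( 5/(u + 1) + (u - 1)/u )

Numerator: -3/u + 4/(u - 6) + 4/(u + 1) = (5*u**2 - 5*u + 18)/(u**3 - 5*u**2 - 6*u)
Denominator: 5/(u + 1) + (u - 1)/u = (u**2 + 5*u - 1)/(u**2 + u)
Divide: ((5*u**2 - 5*u + 18)/(u**3 - 5*u**2 - 6*u)) · ((u**2 + u)/(u**2 + 5*u - 1)) = (5*u**2 - 5*u + 18)/(u**3 - u**2 - 31*u + 6)

(5*u**2 - 5*u + 18)/(u**3 - u**2 - 31*u + 6)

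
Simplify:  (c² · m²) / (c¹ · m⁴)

c/m²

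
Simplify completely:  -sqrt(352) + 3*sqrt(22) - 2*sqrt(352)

sqrt(352) = 4*sqrt(22); 3*sqrt(22) = 3*sqrt(22); 2*sqrt(352) = 8*sqrt(22)
Combine: (-4 + 3 - 8)·sqrt(22) = -9*sqrt(22)

-9*sqrt(22)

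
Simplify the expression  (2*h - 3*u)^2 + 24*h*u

(2*h + 3*u)^2

After expansion: 4*h^2 + 12*h*u + 9*u^2 — a perfect-square trinomial.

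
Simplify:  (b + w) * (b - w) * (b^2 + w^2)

b^4 - w^4

Telescope via difference of squares: (b+w)(b-w) = b^2 - w^2, then repeat with the next factor.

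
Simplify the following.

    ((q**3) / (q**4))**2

Inside the bracket: (q**-1)
Raise to the power 2: (q**-2)

q**(-2)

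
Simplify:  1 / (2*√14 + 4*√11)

(-√14 + 2*√11)/60

Multiply numerator and denominator by -2*√14 + 4*√11.
Denominator becomes 120; numerator becomes -2*√14 + 4*√11.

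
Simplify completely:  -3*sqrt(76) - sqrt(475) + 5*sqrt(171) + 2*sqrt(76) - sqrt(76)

6*sqrt(19)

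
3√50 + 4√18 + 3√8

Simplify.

3√50 = 15*√2; 4√18 = 12*√2; 3√8 = 6*√2
Combine: (15 + 12 + 6)·√2 = 33*√2

33*√2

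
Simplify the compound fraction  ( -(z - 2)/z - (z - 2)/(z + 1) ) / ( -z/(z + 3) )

(2*z^3 + 3*z^2 - 11*z - 6)/(z^3 + z^2)

Numerator: -(z - 2)/z - (z - 2)/(z + 1) = (-2*z^2 + 3*z + 2)/(z^2 + z)
Denominator: -z/(z + 3) = -z/(z + 3)
Divide: ((-2*z^2 + 3*z + 2)/(z^2 + z)) · (-(z + 3)/z) = (2*z^3 + 3*z^2 - 11*z - 6)/(z^3 + z^2)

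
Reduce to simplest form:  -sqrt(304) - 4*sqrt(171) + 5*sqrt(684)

sqrt(304) = 4*sqrt(19); 4*sqrt(171) = 12*sqrt(19); 5*sqrt(684) = 30*sqrt(19)
Combine: (-4 - 12 + 30)·sqrt(19) = 14*sqrt(19)

14*sqrt(19)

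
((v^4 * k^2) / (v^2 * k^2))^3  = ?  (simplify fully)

v^6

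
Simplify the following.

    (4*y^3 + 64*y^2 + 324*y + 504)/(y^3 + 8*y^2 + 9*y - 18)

Factor: 4*y^3 + 64*y^2 + 324*y + 504 = 4*(y + 6)*(y + 7)*(y + 3);  y^3 + 8*y^2 + 9*y - 18 = (y + 3)*(y - 1)*(y + 6)
Cancel the common factors (y + 6), (y + 3).

(4*y + 28)/(y - 1)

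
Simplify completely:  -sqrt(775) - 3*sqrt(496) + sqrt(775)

-12*sqrt(31)

sqrt(775) = 5*sqrt(31); 3*sqrt(496) = 12*sqrt(31); sqrt(775) = 5*sqrt(31)
Combine: (-5 - 12 + 5)·sqrt(31) = -12*sqrt(31)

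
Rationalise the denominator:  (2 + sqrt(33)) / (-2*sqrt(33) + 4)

(-37 - 4*sqrt(33))/58

Multiply numerator and denominator by 4 + 2*sqrt(33).
Denominator becomes -116; numerator becomes 8*sqrt(33) + 74.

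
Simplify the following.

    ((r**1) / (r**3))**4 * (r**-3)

r**(-11)

Inside the bracket: (r**-2)
Raise to the power 4: (r**-8)
Multiply by (r**-3): add exponents.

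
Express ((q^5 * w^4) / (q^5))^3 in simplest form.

w^12

Inside the bracket: w^4
Raise to the power 3: w^12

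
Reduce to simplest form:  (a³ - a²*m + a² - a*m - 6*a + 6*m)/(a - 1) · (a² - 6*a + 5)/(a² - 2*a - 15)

a² - a*m - 2*a + 2*m

Factor: a³ - a²*m + a² - a*m - 6*a + 6*m = (a - m)·(a - 2)·(a + 3);  a² - 6*a + 5 = (a - 5)·(a - 1);  a² - 2*a - 15 = (a - 5)·(a + 3)
Cancel the common factors (a + 3), (a - 1), (a - 5).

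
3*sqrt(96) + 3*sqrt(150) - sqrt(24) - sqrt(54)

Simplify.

3*sqrt(96) = 12*sqrt(6); 3*sqrt(150) = 15*sqrt(6); sqrt(24) = 2*sqrt(6); sqrt(54) = 3*sqrt(6)
Combine: (12 + 15 - 2 - 3)·sqrt(6) = 22*sqrt(6)

22*sqrt(6)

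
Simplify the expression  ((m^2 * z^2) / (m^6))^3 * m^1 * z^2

Inside the bracket: (m^-4) * z^2
Raise to the power 3: (m^-12) * z^6
Multiply by m^1 * z^2: add exponents.

z^8/m^11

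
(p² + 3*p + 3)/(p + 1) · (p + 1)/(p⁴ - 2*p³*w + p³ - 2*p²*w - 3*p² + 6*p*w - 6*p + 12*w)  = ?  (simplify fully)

Factor: p⁴ - 2*p³*w + p³ - 2*p²*w - 3*p² + 6*p*w - 6*p + 12*w = (p - 2*w)·(p - 2)·(p² + 3*p + 3)
Cancel the common factors (p² + 3*p + 3), (p + 1).

1/(p² - 2*p*w - 2*p + 4*w)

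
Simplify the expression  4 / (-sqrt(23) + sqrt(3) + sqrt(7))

Group as (sqrt(3) + sqrt(7)) - sqrt(23); multiply by (sqrt(3) + sqrt(7)) + sqrt(23), then rationalise the remaining surd.

(-52*sqrt(23) - 76*sqrt(7) - 108*sqrt(3) - 8*sqrt(483))/85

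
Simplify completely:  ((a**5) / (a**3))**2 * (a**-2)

a**2

Inside the bracket: a**2
Raise to the power 2: a**4
Multiply by (a**-2): add exponents.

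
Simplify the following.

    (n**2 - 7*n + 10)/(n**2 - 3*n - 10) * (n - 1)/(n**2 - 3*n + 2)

Factor: n**2 - 7*n + 10 = (n - 5)*(n - 2);  n**2 - 3*n - 10 = (n - 5)*(n + 2);  n**2 - 3*n + 2 = (n - 1)*(n - 2)
Cancel the common factors (n - 5), (n - 2), (n - 1).

1/(n + 2)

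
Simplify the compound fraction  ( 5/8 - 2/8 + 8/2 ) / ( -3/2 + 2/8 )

Numerator: 5/8 - 2/8 + 8/2 = 35/8
Denominator: -3/2 + 2/8 = -5/4
Divide: (35/8) · (-4/5) = -7/2

-7/2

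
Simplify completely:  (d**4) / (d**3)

d

Quotient: d**1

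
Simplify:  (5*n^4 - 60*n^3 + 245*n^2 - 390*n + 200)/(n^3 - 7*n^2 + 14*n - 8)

Factor: 5*n^4 - 60*n^3 + 245*n^2 - 390*n + 200 = 5*(n - 1)*(n - 4)*(n - 5)*(n - 2);  n^3 - 7*n^2 + 14*n - 8 = (n - 4)*(n - 2)*(n - 1)
Cancel the common factors (n - 2), (n - 4), (n - 1).

5*n - 25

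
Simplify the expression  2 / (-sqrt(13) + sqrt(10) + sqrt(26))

(-46*sqrt(13) - 6*sqrt(26) + 58*sqrt(10) + 104*sqrt(5))/511

Group as (sqrt(10) + sqrt(26)) - sqrt(13); multiply by (sqrt(10) + sqrt(26)) + sqrt(13), then rationalise the remaining surd.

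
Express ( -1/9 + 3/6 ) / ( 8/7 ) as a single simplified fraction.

49/144

Numerator: -1/9 + 3/6 = 7/18
Denominator: 8/7 = 8/7
Divide: (7/18) · (7/8) = 49/144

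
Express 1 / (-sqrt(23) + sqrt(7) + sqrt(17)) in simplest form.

(-sqrt(23) + 13*sqrt(17) + 33*sqrt(7) + 2*sqrt(2737))/475

Group as (sqrt(7) + sqrt(17)) - sqrt(23); multiply by (sqrt(7) + sqrt(17)) + sqrt(23), then rationalise the remaining surd.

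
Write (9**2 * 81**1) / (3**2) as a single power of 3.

9**2 = 3**4; 81**1 = 3**4; 3**2 = 3**2
Combine exponents: 3**6

3**6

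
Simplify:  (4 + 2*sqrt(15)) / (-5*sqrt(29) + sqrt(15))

(-5*sqrt(435) - 10*sqrt(29) - 15 - 2*sqrt(15))/355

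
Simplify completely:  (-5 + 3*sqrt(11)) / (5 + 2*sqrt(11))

Multiply numerator and denominator by -2*sqrt(11) + 5.
Denominator becomes -19; numerator becomes -91 + 25*sqrt(11).

(-25*sqrt(11) + 91)/19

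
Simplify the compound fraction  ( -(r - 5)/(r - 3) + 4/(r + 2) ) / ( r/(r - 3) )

Numerator: -(r - 5)/(r - 3) + 4/(r + 2) = (-r^2 + 7*r - 2)/(r^2 - r - 6)
Denominator: r/(r - 3) = r/(r - 3)
Divide: ((-r^2 + 7*r - 2)/(r^2 - r - 6)) · ((r - 3)/r) = (-r^2 + 7*r - 2)/(r^2 + 2*r)

(-r^2 + 7*r - 2)/(r^2 + 2*r)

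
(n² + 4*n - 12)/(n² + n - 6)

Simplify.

Factor: n² + 4*n - 12 = (n - 2)·(n + 6);  n² + n - 6 = (n + 3)·(n - 2)
Cancel the common factor (n - 2).

(n + 6)/(n + 3)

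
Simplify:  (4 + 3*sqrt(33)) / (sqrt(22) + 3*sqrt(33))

Multiply numerator and denominator by -sqrt(22) + 3*sqrt(33).
Denominator becomes 275; numerator becomes -33*sqrt(6) - 4*sqrt(22) + 12*sqrt(33) + 297.

(-33*sqrt(6) - 4*sqrt(22) + 12*sqrt(33) + 297)/275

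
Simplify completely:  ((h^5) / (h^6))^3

h^(-3)

Inside the bracket: (h^-1)
Raise to the power 3: (h^-3)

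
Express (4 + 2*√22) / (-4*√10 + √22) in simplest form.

Multiply numerator and denominator by √22 + 4*√10.
Denominator becomes -138; numerator becomes 4*√22 + 44 + 16*√10 + 16*√55.

(-8*√55 - 8*√10 - 22 - 2*√22)/69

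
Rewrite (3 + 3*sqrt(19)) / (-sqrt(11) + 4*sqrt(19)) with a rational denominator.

(3*sqrt(11) + 3*sqrt(209) + 12*sqrt(19) + 228)/293

Multiply numerator and denominator by sqrt(11) + 4*sqrt(19).
Denominator becomes 293; numerator becomes 3*sqrt(11) + 3*sqrt(209) + 12*sqrt(19) + 228.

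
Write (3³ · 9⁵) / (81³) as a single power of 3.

3³ = 3^3; 9⁵ = 3^10; 81³ = 3^12
Combine exponents: 3^1

3^1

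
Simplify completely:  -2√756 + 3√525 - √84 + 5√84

11*√21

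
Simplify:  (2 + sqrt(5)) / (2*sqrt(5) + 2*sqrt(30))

(-5 - 2*sqrt(5) + 2*sqrt(30) + 5*sqrt(6))/50

Multiply numerator and denominator by -2*sqrt(30) + 2*sqrt(5).
Denominator becomes -100; numerator becomes -10*sqrt(6) - 4*sqrt(30) + 4*sqrt(5) + 10.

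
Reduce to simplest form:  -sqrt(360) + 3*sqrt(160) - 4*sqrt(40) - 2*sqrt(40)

sqrt(360) = 6*sqrt(10); 3*sqrt(160) = 12*sqrt(10); 4*sqrt(40) = 8*sqrt(10); 2*sqrt(40) = 4*sqrt(10)
Combine: (-6 + 12 - 8 - 4)·sqrt(10) = -6*sqrt(10)

-6*sqrt(10)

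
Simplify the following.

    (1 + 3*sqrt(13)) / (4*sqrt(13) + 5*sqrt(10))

(-156 - 4*sqrt(13) + 5*sqrt(10) + 15*sqrt(130))/42

Multiply numerator and denominator by -5*sqrt(10) + 4*sqrt(13).
Denominator becomes -42; numerator becomes -15*sqrt(130) - 5*sqrt(10) + 4*sqrt(13) + 156.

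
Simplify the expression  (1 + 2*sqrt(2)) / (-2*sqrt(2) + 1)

-(1 + 2*sqrt(2))^2/7

Multiply numerator and denominator by 1 + 2*sqrt(2).
Denominator becomes -7; numerator becomes 4*sqrt(2) + 9.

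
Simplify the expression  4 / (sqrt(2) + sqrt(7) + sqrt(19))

(-14*sqrt(7) - 24*sqrt(2) + 2*sqrt(266) + 10*sqrt(19))/11

Group as (sqrt(2) + sqrt(7)) + sqrt(19); multiply by (sqrt(2) + sqrt(7)) - sqrt(19), then rationalise the remaining surd.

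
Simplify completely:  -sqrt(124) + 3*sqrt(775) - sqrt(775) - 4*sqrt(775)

sqrt(124) = 2*sqrt(31); 3*sqrt(775) = 15*sqrt(31); sqrt(775) = 5*sqrt(31); 4*sqrt(775) = 20*sqrt(31)
Combine: (-2 + 15 - 5 - 20)·sqrt(31) = -12*sqrt(31)

-12*sqrt(31)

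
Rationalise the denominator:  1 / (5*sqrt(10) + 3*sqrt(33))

(-5*sqrt(10) + 3*sqrt(33))/47

Multiply numerator and denominator by -3*sqrt(33) + 5*sqrt(10).
Denominator becomes -47; numerator becomes -3*sqrt(33) + 5*sqrt(10).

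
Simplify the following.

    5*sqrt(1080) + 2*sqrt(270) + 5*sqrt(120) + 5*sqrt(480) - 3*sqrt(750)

5*sqrt(1080) = 30*sqrt(30); 2*sqrt(270) = 6*sqrt(30); 5*sqrt(120) = 10*sqrt(30); 5*sqrt(480) = 20*sqrt(30); 3*sqrt(750) = 15*sqrt(30)
Combine: (30 + 6 + 10 + 20 - 15)·sqrt(30) = 51*sqrt(30)

51*sqrt(30)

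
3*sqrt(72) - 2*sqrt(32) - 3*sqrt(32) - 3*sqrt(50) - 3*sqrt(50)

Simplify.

3*sqrt(72) = 18*sqrt(2); 2*sqrt(32) = 8*sqrt(2); 3*sqrt(32) = 12*sqrt(2); 3*sqrt(50) = 15*sqrt(2); 3*sqrt(50) = 15*sqrt(2)
Combine: (18 - 8 - 12 - 15 - 15)·sqrt(2) = -32*sqrt(2)

-32*sqrt(2)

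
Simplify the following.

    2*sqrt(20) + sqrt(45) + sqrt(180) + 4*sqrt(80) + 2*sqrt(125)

39*sqrt(5)

2*sqrt(20) = 4*sqrt(5); sqrt(45) = 3*sqrt(5); sqrt(180) = 6*sqrt(5); 4*sqrt(80) = 16*sqrt(5); 2*sqrt(125) = 10*sqrt(5)
Combine: (4 + 3 + 6 + 16 + 10)·sqrt(5) = 39*sqrt(5)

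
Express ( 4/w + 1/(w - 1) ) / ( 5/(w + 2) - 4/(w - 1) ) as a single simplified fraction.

(5*w^2 + 6*w - 8)/(w^2 - 13*w)

Numerator: 4/w + 1/(w - 1) = (5*w - 4)/(w^2 - w)
Denominator: 5/(w + 2) - 4/(w - 1) = (w - 13)/(w^2 + w - 2)
Divide: ((5*w - 4)/(w^2 - w)) · ((w^2 + w - 2)/(w - 13)) = (5*w^2 + 6*w - 8)/(w^2 - 13*w)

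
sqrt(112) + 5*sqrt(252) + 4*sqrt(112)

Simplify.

sqrt(112) = 4*sqrt(7); 5*sqrt(252) = 30*sqrt(7); 4*sqrt(112) = 16*sqrt(7)
Combine: (4 + 30 + 16)·sqrt(7) = 50*sqrt(7)

50*sqrt(7)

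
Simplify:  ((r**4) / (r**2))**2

r**4

Inside the bracket: r**2
Raise to the power 2: r**4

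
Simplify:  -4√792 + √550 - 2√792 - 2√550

-41*√22

4√792 = 24*√22; √550 = 5*√22; 2√792 = 12*√22; 2√550 = 10*√22
Combine: (-24 + 5 - 12 - 10)·√22 = -41*√22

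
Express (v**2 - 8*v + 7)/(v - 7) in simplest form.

Factor: v**2 - 8*v + 7 = (v - 1)*(v - 7)
Cancel the common factor (v - 7).

v - 1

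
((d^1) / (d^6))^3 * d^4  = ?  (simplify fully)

Inside the bracket: (d^-5)
Raise to the power 3: (d^-15)
Multiply by d^4: add exponents.

d^(-11)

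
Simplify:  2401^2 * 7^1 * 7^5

2401^2 = 7^8; 7^1 = 7^1; 7^5 = 7^5
Combine exponents: 7^14

7^14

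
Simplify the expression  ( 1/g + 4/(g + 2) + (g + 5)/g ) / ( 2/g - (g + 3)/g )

Numerator: 1/g + 4/(g + 2) + (g + 5)/g = (g**2 + 12*g + 12)/(g**2 + 2*g)
Denominator: 2/g - (g + 3)/g = (-g - 1)/g
Divide: ((g**2 + 12*g + 12)/(g**2 + 2*g)) · (g/(-g - 1)) = (-g**2 - 12*g - 12)/(g**2 + 3*g + 2)

(-g**2 - 12*g - 12)/(g**2 + 3*g + 2)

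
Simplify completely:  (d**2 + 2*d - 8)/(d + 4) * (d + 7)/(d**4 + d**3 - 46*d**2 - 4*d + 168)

1/(d**2 - 4*d - 12)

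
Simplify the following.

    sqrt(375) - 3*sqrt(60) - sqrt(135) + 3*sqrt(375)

sqrt(375) = 5*sqrt(15); 3*sqrt(60) = 6*sqrt(15); sqrt(135) = 3*sqrt(15); 3*sqrt(375) = 15*sqrt(15)
Combine: (5 - 6 - 3 + 15)·sqrt(15) = 11*sqrt(15)

11*sqrt(15)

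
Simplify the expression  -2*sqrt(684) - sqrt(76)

2*sqrt(684) = 12*sqrt(19); sqrt(76) = 2*sqrt(19)
Combine: (-12 - 2)·sqrt(19) = -14*sqrt(19)

-14*sqrt(19)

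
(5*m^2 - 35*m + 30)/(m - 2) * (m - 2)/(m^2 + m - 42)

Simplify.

(5*m - 5)/(m + 7)

Factor: 5*m^2 - 35*m + 30 = 5*(m - 6)*(m - 1);  m^2 + m - 42 = (m + 7)*(m - 6)
Cancel the common factors (m - 2), (m - 6).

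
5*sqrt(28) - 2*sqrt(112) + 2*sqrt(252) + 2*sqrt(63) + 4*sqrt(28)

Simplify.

28*sqrt(7)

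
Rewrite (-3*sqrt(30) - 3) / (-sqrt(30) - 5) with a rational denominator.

(-12*sqrt(30) + 75)/5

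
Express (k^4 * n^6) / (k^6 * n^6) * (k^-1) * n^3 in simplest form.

n^3/k^3

Quotient: (k^-2)
Multiply by (k^-1) * n^3: add exponents.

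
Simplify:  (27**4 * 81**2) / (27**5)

3**5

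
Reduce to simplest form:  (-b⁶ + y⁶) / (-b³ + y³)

Difference of sixth powers: factor out (-b³ + y³).

b³ + y³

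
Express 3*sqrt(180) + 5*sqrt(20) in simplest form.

28*sqrt(5)

3*sqrt(180) = 18*sqrt(5); 5*sqrt(20) = 10*sqrt(5)
Combine: (18 + 10)·sqrt(5) = 28*sqrt(5)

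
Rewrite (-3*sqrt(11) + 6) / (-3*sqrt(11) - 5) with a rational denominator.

Multiply numerator and denominator by -5 + 3*sqrt(11).
Denominator becomes -74; numerator becomes -129 + 33*sqrt(11).

(-33*sqrt(11) + 129)/74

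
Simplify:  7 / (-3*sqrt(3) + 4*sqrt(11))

(21*sqrt(3) + 28*sqrt(11))/149

Multiply numerator and denominator by 3*sqrt(3) + 4*sqrt(11).
Denominator becomes 149; numerator becomes 21*sqrt(3) + 28*sqrt(11).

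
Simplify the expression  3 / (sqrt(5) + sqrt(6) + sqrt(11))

Group as (sqrt(6) + sqrt(11)) + sqrt(5); multiply by (sqrt(6) + sqrt(11)) - sqrt(5), then rationalise the remaining surd.

(-sqrt(330) + 5*sqrt(6) + 6*sqrt(5))/20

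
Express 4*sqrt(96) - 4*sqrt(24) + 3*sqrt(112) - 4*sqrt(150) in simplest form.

-12*sqrt(6) + 12*sqrt(7)

4*sqrt(96) = 16*sqrt(6); 4*sqrt(24) = 8*sqrt(6); 3*sqrt(112) = 12*sqrt(7); 4*sqrt(150) = 20*sqrt(6)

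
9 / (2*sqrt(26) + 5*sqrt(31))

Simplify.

(-18*sqrt(26) + 45*sqrt(31))/671

Multiply numerator and denominator by -5*sqrt(31) + 2*sqrt(26).
Denominator becomes -671; numerator becomes -45*sqrt(31) + 18*sqrt(26).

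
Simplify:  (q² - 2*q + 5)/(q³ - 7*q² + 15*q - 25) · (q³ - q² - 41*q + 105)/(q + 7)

q - 3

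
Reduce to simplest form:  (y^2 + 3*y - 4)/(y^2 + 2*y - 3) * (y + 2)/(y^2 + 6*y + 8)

1/(y + 3)

Factor: y^2 + 3*y - 4 = (y - 1)*(y + 4);  y^2 + 2*y - 3 = (y - 1)*(y + 3);  y^2 + 6*y + 8 = (y + 2)*(y + 4)
Cancel the common factors (y + 4), (y + 2), (y - 1).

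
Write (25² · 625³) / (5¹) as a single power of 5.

5^15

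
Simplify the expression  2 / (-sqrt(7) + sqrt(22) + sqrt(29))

Group as (sqrt(22) + sqrt(29)) - sqrt(7); multiply by (sqrt(22) + sqrt(29)) + sqrt(7), then rationalise the remaining surd.

(-22*sqrt(7) + 7*sqrt(22) + sqrt(4466))/154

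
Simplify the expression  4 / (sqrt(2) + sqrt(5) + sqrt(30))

(-108*sqrt(5) - 132*sqrt(2) + 80*sqrt(3) + 92*sqrt(30))/489

Group as (sqrt(2) + sqrt(5)) + sqrt(30); multiply by (sqrt(2) + sqrt(5)) - sqrt(30), then rationalise the remaining surd.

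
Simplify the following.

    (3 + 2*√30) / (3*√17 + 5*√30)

(-2*√510 - 3*√17 + 5*√30 + 100)/199

Multiply numerator and denominator by -3*√17 + 5*√30.
Denominator becomes 597; numerator becomes -6*√510 - 9*√17 + 15*√30 + 300.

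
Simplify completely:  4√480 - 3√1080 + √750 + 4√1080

27*√30

4√480 = 16*√30; 3√1080 = 18*√30; √750 = 5*√30; 4√1080 = 24*√30
Combine: (16 - 18 + 5 + 24)·√30 = 27*√30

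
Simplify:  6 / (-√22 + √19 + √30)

(-54*√22 + 22*√30 + 66*√19 + 8*√3135)/517

Group as (√19 + √30) - √22; multiply by (√19 + √30) + √22, then rationalise the remaining surd.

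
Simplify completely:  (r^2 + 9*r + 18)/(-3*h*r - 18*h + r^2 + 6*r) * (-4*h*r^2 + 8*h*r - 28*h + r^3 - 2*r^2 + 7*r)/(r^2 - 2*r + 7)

(-4*h*r - 12*h + r^2 + 3*r)/(-3*h + r)

Factor: r^2 + 9*r + 18 = (r + 3)*(r + 6);  -3*h*r - 18*h + r^2 + 6*r = (-3*h + r)*(r + 6);  -4*h*r^2 + 8*h*r - 28*h + r^3 - 2*r^2 + 7*r = (r^2 - 2*r + 7)*(-4*h + r)
Cancel the common factors (r^2 - 2*r + 7), (r + 6).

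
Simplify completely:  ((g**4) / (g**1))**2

Inside the bracket: g**3
Raise to the power 2: g**6

g**6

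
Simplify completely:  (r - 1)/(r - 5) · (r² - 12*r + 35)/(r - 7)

r - 1

Factor: r² - 12*r + 35 = (r - 7)·(r - 5)
Cancel the common factors (r - 5), (r - 7).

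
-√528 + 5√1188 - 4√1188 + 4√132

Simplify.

10*√33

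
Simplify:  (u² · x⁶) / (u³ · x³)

x³/u

Quotient: (u^-1) · x³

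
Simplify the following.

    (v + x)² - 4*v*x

(v - x)²

After expansion: v² - 2*v*x + x² — a perfect-square trinomial.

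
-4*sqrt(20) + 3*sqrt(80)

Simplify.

4*sqrt(20) = 8*sqrt(5); 3*sqrt(80) = 12*sqrt(5)
Combine: (-8 + 12)·sqrt(5) = 4*sqrt(5)

4*sqrt(5)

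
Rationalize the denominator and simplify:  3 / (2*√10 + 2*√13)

Multiply numerator and denominator by -2*√10 + 2*√13.
Denominator becomes 12; numerator becomes -6*√10 + 6*√13.

(-√10 + √13)/2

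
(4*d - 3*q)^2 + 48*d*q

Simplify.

Expanding gives 16*d^2 + 24*d*q + 9*q^2, a perfect square.

(4*d + 3*q)^2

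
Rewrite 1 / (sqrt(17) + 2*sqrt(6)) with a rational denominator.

Multiply numerator and denominator by -sqrt(17) + 2*sqrt(6).
Denominator becomes 7; numerator becomes -sqrt(17) + 2*sqrt(6).

(-sqrt(17) + 2*sqrt(6))/7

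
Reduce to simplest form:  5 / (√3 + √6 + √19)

Group as (√3 + √6) + √19; multiply by (√3 + √6) - √19, then rationalise the remaining surd.

(-40*√6 - 55*√3 + 15*√38 + 25*√19)/14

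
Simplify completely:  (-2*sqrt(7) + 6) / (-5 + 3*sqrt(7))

(-6 + 4*sqrt(7))/19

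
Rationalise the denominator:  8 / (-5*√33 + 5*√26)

Multiply numerator and denominator by 5*√26 + 5*√33.
Denominator becomes -175; numerator becomes 40*√26 + 40*√33.

(-8*√33 - 8*√26)/35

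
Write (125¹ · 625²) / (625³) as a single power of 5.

125¹ = 5^3; 625² = 5^8; 625³ = 5^12
Combine exponents: 5^(-1)

5^(-1)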